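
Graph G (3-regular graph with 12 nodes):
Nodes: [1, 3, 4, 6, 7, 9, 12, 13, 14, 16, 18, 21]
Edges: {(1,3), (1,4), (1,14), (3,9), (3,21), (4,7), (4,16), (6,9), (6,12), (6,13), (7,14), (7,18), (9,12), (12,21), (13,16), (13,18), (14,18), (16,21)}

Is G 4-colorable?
Yes, G is 4-colorable

A valid 4-coloring: color 1: [1, 6, 18, 21]; color 2: [3, 4, 12, 13, 14]; color 3: [7, 9, 16].
(χ(G) = 3 ≤ 4.)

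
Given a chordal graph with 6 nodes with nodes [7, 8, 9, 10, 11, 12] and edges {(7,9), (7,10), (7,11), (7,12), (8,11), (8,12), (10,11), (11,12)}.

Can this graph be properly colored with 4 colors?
A valid 4-coloring: color 1: [7, 8]; color 2: [9, 11]; color 3: [10, 12].
(χ(G) = 3 ≤ 4.)

Yes, G is 4-colorable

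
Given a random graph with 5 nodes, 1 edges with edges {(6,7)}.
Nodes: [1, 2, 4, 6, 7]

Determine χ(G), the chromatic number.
Clique number ω(G) = 2 (lower bound: χ ≥ ω).
The graph is bipartite (no odd cycle), so 2 colors suffice: χ(G) = 2.
A valid 2-coloring: color 1: [1, 2, 4, 6]; color 2: [7].

χ(G) = 2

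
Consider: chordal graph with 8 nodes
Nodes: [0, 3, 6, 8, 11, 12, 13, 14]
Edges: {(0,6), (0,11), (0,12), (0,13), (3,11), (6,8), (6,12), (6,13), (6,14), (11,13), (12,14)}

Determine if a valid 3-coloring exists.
A valid 3-coloring: color 1: [6, 11]; color 2: [0, 3, 8, 14]; color 3: [12, 13].
(χ(G) = 3 ≤ 3.)

Yes, G is 3-colorable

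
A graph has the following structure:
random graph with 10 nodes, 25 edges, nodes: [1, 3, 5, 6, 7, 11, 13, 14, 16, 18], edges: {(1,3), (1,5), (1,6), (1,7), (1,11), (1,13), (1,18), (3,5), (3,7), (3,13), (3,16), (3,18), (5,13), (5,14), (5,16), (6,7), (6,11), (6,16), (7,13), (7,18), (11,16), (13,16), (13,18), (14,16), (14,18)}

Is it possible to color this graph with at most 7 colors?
Yes, G is 7-colorable

A valid 7-coloring: color 1: [1, 16]; color 2: [3, 6, 14]; color 3: [11, 13]; color 4: [5, 18]; color 5: [7].
(χ(G) = 5 ≤ 7.)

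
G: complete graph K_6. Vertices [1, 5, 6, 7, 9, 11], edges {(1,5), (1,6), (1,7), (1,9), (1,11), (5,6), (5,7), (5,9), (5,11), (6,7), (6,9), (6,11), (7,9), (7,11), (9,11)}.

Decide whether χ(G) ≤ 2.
No, G is not 2-colorable

The clique on vertices [1, 5, 6, 7, 9, 11] has size 6 > 2, so it alone needs 6 colors.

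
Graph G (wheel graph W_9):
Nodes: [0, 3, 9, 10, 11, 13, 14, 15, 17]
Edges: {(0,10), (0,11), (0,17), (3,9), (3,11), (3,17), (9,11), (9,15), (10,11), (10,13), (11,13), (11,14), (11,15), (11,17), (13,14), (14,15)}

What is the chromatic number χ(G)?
Clique number ω(G) = 3 (lower bound: χ ≥ ω).
The clique on [0, 11, 17] has size 3, forcing χ ≥ 3, and the coloring below uses 3 colors, so χ(G) = 3.
A valid 3-coloring: color 1: [11]; color 2: [0, 3, 13, 15]; color 3: [9, 10, 14, 17].

χ(G) = 3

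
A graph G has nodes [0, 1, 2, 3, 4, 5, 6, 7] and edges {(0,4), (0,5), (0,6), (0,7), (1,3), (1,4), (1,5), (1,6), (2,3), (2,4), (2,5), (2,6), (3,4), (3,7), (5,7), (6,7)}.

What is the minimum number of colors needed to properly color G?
χ(G) = 3

Clique number ω(G) = 3 (lower bound: χ ≥ ω).
The clique on [0, 5, 7] has size 3, forcing χ ≥ 3, and the coloring below uses 3 colors, so χ(G) = 3.
A valid 3-coloring: color 1: [1, 2, 7]; color 2: [4, 5, 6]; color 3: [0, 3].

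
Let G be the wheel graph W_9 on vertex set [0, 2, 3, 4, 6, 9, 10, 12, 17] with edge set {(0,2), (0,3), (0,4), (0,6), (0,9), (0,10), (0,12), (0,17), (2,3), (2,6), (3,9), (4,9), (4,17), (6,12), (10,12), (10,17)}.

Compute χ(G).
χ(G) = 3

Clique number ω(G) = 3 (lower bound: χ ≥ ω).
The clique on [0, 2, 3] has size 3, forcing χ ≥ 3, and the coloring below uses 3 colors, so χ(G) = 3.
A valid 3-coloring: color 1: [0]; color 2: [2, 9, 12, 17]; color 3: [3, 4, 6, 10].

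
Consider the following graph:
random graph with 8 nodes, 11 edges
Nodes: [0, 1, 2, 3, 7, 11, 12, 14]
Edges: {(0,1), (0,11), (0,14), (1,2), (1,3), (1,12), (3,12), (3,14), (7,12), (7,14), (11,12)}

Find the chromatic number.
χ(G) = 3

Clique number ω(G) = 3 (lower bound: χ ≥ ω).
The clique on [1, 3, 12] has size 3, forcing χ ≥ 3, and the coloring below uses 3 colors, so χ(G) = 3.
A valid 3-coloring: color 1: [0, 2, 12]; color 2: [1, 11, 14]; color 3: [3, 7].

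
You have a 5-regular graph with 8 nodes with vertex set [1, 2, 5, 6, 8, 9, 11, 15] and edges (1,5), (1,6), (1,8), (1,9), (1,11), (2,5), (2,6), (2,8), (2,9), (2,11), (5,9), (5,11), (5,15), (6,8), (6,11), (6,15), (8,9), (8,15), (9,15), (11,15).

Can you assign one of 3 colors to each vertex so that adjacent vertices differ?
Odd cycle [11, 6, 8, 9, 5] needs 3 colors (χ ≥ 3).
Vertex 1 is adjacent to every vertex of [5, 6, 8, 9, 11], which already need 3 colors among themselves, so 1 needs a new color (χ ≥ 4).
Hence χ(G) ≥ 4 > 3, so no proper 3-coloring exists.

No, G is not 3-colorable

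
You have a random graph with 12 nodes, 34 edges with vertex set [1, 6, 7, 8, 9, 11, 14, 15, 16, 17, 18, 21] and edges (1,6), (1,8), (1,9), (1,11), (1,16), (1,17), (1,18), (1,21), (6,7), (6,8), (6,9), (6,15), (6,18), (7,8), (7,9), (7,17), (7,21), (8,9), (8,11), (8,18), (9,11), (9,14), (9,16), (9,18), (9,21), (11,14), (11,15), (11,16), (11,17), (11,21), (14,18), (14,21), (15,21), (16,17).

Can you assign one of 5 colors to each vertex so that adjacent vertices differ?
A valid 5-coloring: color 1: [9, 15, 17]; color 2: [6, 11]; color 3: [1, 7, 14]; color 4: [8, 16, 21]; color 5: [18].
(χ(G) = 5 ≤ 5.)

Yes, G is 5-colorable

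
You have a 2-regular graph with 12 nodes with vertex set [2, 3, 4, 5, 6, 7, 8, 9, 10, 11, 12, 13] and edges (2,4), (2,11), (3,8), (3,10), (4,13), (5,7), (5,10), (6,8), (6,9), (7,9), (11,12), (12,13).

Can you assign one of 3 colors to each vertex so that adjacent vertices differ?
A valid 3-coloring: color 1: [7, 8, 10, 11, 13]; color 2: [2, 3, 5, 6, 12]; color 3: [4, 9].
(χ(G) = 3 ≤ 3.)

Yes, G is 3-colorable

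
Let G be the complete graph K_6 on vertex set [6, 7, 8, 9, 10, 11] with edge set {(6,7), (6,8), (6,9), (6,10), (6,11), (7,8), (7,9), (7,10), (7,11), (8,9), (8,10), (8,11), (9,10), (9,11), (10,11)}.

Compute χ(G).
χ(G) = 6

Clique number ω(G) = 6 (lower bound: χ ≥ ω).
The clique on [6, 7, 8, 9, 10, 11] has size 6, forcing χ ≥ 6, and the coloring below uses 6 colors, so χ(G) = 6.
A valid 6-coloring: color 1: [10]; color 2: [11]; color 3: [9]; color 4: [6]; color 5: [8]; color 6: [7].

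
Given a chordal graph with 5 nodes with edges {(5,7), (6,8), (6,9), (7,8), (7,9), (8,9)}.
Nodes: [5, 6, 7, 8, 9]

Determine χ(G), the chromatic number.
χ(G) = 3

Clique number ω(G) = 3 (lower bound: χ ≥ ω).
The clique on [6, 8, 9] has size 3, forcing χ ≥ 3, and the coloring below uses 3 colors, so χ(G) = 3.
A valid 3-coloring: color 1: [6, 7]; color 2: [5, 8]; color 3: [9].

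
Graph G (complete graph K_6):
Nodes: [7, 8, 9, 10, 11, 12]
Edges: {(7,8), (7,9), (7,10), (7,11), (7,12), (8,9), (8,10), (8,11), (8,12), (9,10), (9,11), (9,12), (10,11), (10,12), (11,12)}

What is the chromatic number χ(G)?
Clique number ω(G) = 6 (lower bound: χ ≥ ω).
The clique on [7, 8, 9, 10, 11, 12] has size 6, forcing χ ≥ 6, and the coloring below uses 6 colors, so χ(G) = 6.
A valid 6-coloring: color 1: [10]; color 2: [7]; color 3: [11]; color 4: [8]; color 5: [9]; color 6: [12].

χ(G) = 6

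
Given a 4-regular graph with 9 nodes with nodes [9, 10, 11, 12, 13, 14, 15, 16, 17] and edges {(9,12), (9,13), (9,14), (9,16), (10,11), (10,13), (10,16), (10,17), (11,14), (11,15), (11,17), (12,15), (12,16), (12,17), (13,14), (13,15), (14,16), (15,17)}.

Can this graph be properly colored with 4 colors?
Yes, G is 4-colorable

A valid 4-coloring: color 1: [9, 10, 15]; color 2: [11, 13, 16]; color 3: [12, 14]; color 4: [17].
(χ(G) = 4 ≤ 4.)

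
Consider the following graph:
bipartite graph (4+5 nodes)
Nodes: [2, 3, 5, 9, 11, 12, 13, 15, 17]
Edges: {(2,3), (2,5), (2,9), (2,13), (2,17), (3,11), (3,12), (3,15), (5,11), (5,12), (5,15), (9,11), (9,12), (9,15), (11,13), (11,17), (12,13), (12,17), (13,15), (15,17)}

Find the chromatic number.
Clique number ω(G) = 2 (lower bound: χ ≥ ω).
The graph is bipartite (no odd cycle), so 2 colors suffice: χ(G) = 2.
A valid 2-coloring: color 1: [2, 11, 12, 15]; color 2: [3, 5, 9, 13, 17].

χ(G) = 2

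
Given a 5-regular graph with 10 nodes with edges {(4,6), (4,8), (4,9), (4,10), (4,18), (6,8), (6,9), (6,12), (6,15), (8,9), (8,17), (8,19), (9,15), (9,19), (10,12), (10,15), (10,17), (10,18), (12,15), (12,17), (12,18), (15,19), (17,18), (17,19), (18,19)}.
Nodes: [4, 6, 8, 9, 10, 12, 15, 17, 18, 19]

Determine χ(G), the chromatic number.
Clique number ω(G) = 4 (lower bound: χ ≥ ω).
The clique on [4, 6, 8, 9] has size 4, forcing χ ≥ 4, and the coloring below uses 4 colors, so χ(G) = 4.
A valid 4-coloring: color 1: [4, 15, 17]; color 2: [6, 10, 19]; color 3: [8, 18]; color 4: [9, 12].

χ(G) = 4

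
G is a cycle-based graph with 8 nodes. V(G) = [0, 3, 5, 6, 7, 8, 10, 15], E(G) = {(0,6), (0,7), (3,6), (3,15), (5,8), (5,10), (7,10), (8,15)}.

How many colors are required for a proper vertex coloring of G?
Clique number ω(G) = 2 (lower bound: χ ≥ ω).
The graph is bipartite (no odd cycle), so 2 colors suffice: χ(G) = 2.
A valid 2-coloring: color 1: [0, 3, 8, 10]; color 2: [5, 6, 7, 15].

χ(G) = 2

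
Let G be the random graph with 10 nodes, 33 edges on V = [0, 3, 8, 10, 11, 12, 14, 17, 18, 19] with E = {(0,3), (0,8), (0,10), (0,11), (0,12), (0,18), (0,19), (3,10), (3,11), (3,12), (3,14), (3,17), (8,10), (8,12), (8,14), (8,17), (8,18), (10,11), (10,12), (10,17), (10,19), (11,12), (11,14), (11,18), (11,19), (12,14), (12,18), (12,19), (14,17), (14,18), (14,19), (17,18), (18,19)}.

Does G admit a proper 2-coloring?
The clique on vertices [0, 3, 10, 11, 12] has size 5 > 2, so it alone needs 5 colors.

No, G is not 2-colorable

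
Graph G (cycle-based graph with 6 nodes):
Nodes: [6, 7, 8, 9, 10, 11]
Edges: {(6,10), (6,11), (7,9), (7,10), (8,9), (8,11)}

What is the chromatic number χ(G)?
Clique number ω(G) = 2 (lower bound: χ ≥ ω).
The graph is bipartite (no odd cycle), so 2 colors suffice: χ(G) = 2.
A valid 2-coloring: color 1: [6, 7, 8]; color 2: [9, 10, 11].

χ(G) = 2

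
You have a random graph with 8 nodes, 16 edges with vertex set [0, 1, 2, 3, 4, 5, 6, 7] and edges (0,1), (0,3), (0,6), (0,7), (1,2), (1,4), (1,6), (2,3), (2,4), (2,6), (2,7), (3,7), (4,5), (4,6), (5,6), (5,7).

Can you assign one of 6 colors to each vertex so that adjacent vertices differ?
A valid 6-coloring: color 1: [0, 2, 5]; color 2: [6, 7]; color 3: [3, 4]; color 4: [1].
(χ(G) = 4 ≤ 6.)

Yes, G is 6-colorable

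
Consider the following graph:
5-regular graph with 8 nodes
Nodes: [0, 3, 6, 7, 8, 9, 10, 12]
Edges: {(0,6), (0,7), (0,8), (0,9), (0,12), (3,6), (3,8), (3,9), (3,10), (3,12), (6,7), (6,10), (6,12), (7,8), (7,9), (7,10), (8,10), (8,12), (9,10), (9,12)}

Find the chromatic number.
χ(G) = 4

Clique number ω(G) = 3 (lower bound: χ ≥ ω).
Odd cycle [12, 0, 7, 10, 3] needs 3 colors (χ ≥ 3).
Vertex 6 is adjacent to every vertex of [0, 3, 7, 10, 12], which already need 3 colors among themselves, so 6 needs a new color (χ ≥ 4).
The coloring below uses 4 colors, so χ(G) = 4.
A valid 4-coloring: color 1: [10, 12]; color 2: [0, 3]; color 3: [6, 8, 9]; color 4: [7].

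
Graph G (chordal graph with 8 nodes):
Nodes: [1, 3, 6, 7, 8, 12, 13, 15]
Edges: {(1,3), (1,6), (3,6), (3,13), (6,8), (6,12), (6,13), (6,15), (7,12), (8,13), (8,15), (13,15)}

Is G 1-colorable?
No, G is not 1-colorable

The clique on vertices [6, 8, 13, 15] has size 4 > 1, so it alone needs 4 colors.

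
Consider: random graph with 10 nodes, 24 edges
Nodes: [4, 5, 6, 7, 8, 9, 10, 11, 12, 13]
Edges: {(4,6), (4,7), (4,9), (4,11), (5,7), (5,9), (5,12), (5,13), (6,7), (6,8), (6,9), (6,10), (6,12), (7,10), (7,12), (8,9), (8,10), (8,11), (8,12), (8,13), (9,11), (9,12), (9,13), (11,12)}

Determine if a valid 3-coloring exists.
The clique on vertices [8, 9, 11, 12] has size 4 > 3, so it alone needs 4 colors.

No, G is not 3-colorable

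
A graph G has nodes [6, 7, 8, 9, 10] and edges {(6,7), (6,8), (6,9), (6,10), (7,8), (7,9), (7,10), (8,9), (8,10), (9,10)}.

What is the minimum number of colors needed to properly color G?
χ(G) = 5

Clique number ω(G) = 5 (lower bound: χ ≥ ω).
The clique on [6, 7, 8, 9, 10] has size 5, forcing χ ≥ 5, and the coloring below uses 5 colors, so χ(G) = 5.
A valid 5-coloring: color 1: [9]; color 2: [6]; color 3: [7]; color 4: [10]; color 5: [8].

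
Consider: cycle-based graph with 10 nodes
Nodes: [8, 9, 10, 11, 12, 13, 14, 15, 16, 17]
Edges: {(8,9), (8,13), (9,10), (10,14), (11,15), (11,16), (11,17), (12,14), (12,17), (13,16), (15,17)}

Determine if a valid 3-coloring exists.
A valid 3-coloring: color 1: [9, 11, 12, 13]; color 2: [8, 14, 16, 17]; color 3: [10, 15].
(χ(G) = 3 ≤ 3.)

Yes, G is 3-colorable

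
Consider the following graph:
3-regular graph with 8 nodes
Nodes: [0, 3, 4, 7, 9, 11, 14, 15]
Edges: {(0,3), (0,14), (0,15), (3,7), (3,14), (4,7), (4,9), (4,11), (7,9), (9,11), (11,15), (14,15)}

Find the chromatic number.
Clique number ω(G) = 3 (lower bound: χ ≥ ω).
The clique on [0, 3, 14] has size 3, forcing χ ≥ 3, and the coloring below uses 3 colors, so χ(G) = 3.
A valid 3-coloring: color 1: [7, 11, 14]; color 2: [3, 4, 15]; color 3: [0, 9].

χ(G) = 3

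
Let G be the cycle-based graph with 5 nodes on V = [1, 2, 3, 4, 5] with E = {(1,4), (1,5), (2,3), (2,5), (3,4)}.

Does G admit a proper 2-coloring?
Odd cycle [1, 5, 2, 3, 4] needs 3 colors (χ ≥ 3).
Hence χ(G) ≥ 3 > 2, so no proper 2-coloring exists.

No, G is not 2-colorable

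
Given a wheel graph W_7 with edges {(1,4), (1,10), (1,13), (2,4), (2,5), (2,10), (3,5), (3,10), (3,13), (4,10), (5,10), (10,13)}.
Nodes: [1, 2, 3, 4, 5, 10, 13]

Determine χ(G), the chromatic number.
χ(G) = 3

Clique number ω(G) = 3 (lower bound: χ ≥ ω).
The clique on [1, 4, 10] has size 3, forcing χ ≥ 3, and the coloring below uses 3 colors, so χ(G) = 3.
A valid 3-coloring: color 1: [10]; color 2: [4, 5, 13]; color 3: [1, 2, 3].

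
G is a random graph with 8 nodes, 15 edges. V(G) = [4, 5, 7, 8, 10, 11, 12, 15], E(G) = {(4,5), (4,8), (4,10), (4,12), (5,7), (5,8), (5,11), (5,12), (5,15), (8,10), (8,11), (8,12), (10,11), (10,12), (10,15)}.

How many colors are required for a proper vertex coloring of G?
χ(G) = 4

Clique number ω(G) = 4 (lower bound: χ ≥ ω).
The clique on [4, 8, 10, 12] has size 4, forcing χ ≥ 4, and the coloring below uses 4 colors, so χ(G) = 4.
A valid 4-coloring: color 1: [5, 10]; color 2: [7, 8, 15]; color 3: [11, 12]; color 4: [4].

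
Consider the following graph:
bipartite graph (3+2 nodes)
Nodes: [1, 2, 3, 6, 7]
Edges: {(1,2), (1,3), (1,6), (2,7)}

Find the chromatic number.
χ(G) = 2

Clique number ω(G) = 2 (lower bound: χ ≥ ω).
The graph is bipartite (no odd cycle), so 2 colors suffice: χ(G) = 2.
A valid 2-coloring: color 1: [1, 7]; color 2: [2, 3, 6].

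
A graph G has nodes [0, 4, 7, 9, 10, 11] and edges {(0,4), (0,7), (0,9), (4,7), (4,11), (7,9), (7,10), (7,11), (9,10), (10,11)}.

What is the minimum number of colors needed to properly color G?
χ(G) = 4

Clique number ω(G) = 3 (lower bound: χ ≥ ω).
Odd cycle [9, 0, 4, 11, 10] needs 3 colors (χ ≥ 3).
Vertex 7 is adjacent to every vertex of [0, 4, 9, 10, 11], which already need 3 colors among themselves, so 7 needs a new color (χ ≥ 4).
The coloring below uses 4 colors, so χ(G) = 4.
A valid 4-coloring: color 1: [7]; color 2: [9, 11]; color 3: [0, 10]; color 4: [4].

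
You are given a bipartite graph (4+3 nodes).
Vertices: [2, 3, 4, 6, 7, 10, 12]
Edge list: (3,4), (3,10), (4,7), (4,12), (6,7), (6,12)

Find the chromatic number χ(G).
Clique number ω(G) = 2 (lower bound: χ ≥ ω).
The graph is bipartite (no odd cycle), so 2 colors suffice: χ(G) = 2.
A valid 2-coloring: color 1: [2, 4, 6, 10]; color 2: [3, 7, 12].

χ(G) = 2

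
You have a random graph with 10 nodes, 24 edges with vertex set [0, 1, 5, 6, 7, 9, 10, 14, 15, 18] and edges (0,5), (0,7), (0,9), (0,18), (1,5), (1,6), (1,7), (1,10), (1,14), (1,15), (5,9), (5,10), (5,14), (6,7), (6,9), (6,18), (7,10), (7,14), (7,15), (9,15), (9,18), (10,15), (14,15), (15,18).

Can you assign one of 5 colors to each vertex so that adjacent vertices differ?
Yes, G is 5-colorable

A valid 5-coloring: color 1: [0, 1]; color 2: [5, 6, 15]; color 3: [7, 18]; color 4: [9, 10, 14].
(χ(G) = 4 ≤ 5.)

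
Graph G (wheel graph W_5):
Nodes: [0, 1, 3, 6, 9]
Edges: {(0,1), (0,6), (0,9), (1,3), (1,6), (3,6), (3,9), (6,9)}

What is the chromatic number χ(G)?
Clique number ω(G) = 3 (lower bound: χ ≥ ω).
The clique on [0, 1, 6] has size 3, forcing χ ≥ 3, and the coloring below uses 3 colors, so χ(G) = 3.
A valid 3-coloring: color 1: [6]; color 2: [0, 3]; color 3: [1, 9].

χ(G) = 3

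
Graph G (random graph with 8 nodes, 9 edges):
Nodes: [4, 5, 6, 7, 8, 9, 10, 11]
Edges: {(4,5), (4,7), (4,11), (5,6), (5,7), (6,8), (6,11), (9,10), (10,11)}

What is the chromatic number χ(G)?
χ(G) = 3

Clique number ω(G) = 3 (lower bound: χ ≥ ω).
The clique on [4, 5, 7] has size 3, forcing χ ≥ 3, and the coloring below uses 3 colors, so χ(G) = 3.
A valid 3-coloring: color 1: [4, 6, 10]; color 2: [5, 8, 9, 11]; color 3: [7].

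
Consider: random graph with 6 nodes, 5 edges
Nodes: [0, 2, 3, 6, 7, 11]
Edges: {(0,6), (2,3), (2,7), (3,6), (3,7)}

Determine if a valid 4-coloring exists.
Yes, G is 4-colorable

A valid 4-coloring: color 1: [0, 3, 11]; color 2: [2, 6]; color 3: [7].
(χ(G) = 3 ≤ 4.)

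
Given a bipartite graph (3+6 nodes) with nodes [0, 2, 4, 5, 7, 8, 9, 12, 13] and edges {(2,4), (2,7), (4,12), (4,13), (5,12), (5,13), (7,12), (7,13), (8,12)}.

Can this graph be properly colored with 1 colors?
Edge (2,4) forces its endpoints to differ, so 1 color is not enough.

No, G is not 1-colorable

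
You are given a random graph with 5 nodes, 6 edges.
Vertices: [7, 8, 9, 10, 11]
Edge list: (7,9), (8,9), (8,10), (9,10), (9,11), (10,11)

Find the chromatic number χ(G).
χ(G) = 3

Clique number ω(G) = 3 (lower bound: χ ≥ ω).
The clique on [8, 9, 10] has size 3, forcing χ ≥ 3, and the coloring below uses 3 colors, so χ(G) = 3.
A valid 3-coloring: color 1: [9]; color 2: [7, 10]; color 3: [8, 11].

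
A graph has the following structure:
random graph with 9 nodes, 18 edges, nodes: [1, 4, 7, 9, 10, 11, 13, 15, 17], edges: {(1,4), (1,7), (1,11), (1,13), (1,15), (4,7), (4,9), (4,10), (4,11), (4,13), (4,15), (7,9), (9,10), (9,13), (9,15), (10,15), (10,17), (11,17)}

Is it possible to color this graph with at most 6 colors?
A valid 6-coloring: color 1: [4, 17]; color 2: [1, 9]; color 3: [7, 11, 13, 15]; color 4: [10].
(χ(G) = 4 ≤ 6.)

Yes, G is 6-colorable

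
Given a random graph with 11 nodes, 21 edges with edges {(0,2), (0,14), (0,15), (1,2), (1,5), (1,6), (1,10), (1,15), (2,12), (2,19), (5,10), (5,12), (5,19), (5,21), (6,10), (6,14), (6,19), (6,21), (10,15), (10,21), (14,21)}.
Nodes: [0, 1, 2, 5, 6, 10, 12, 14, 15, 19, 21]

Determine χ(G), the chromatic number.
χ(G) = 3

Clique number ω(G) = 3 (lower bound: χ ≥ ω).
The clique on [1, 5, 10] has size 3, forcing χ ≥ 3, and the coloring below uses 3 colors, so χ(G) = 3.
A valid 3-coloring: color 1: [2, 10, 14]; color 2: [0, 1, 12, 19, 21]; color 3: [5, 6, 15].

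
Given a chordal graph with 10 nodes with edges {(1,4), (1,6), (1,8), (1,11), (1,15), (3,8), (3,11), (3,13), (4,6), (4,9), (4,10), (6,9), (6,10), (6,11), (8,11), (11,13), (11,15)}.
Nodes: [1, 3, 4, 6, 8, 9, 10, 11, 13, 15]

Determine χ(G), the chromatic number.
χ(G) = 3

Clique number ω(G) = 3 (lower bound: χ ≥ ω).
The clique on [4, 6, 9] has size 3, forcing χ ≥ 3, and the coloring below uses 3 colors, so χ(G) = 3.
A valid 3-coloring: color 1: [4, 11]; color 2: [1, 3, 9, 10]; color 3: [6, 8, 13, 15].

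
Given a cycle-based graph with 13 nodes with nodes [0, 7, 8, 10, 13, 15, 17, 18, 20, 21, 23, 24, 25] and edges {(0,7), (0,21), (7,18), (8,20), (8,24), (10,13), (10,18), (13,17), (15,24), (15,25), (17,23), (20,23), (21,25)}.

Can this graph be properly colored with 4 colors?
A valid 4-coloring: color 1: [8, 13, 15, 18, 21, 23]; color 2: [7, 10, 17, 20, 24, 25]; color 3: [0].
(χ(G) = 3 ≤ 4.)

Yes, G is 4-colorable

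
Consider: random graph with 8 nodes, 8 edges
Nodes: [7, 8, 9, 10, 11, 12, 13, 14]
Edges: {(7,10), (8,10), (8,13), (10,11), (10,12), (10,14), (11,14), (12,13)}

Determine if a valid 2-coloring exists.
The clique on vertices [10, 11, 14] has size 3 > 2, so it alone needs 3 colors.

No, G is not 2-colorable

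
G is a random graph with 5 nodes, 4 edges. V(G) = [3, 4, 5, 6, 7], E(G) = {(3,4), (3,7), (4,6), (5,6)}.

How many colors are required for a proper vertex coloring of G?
χ(G) = 2

Clique number ω(G) = 2 (lower bound: χ ≥ ω).
The graph is bipartite (no odd cycle), so 2 colors suffice: χ(G) = 2.
A valid 2-coloring: color 1: [4, 5, 7]; color 2: [3, 6].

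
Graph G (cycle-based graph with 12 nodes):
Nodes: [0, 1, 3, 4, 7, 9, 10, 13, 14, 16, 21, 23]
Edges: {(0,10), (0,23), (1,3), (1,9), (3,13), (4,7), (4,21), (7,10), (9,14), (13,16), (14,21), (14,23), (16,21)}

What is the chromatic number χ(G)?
Clique number ω(G) = 2 (lower bound: χ ≥ ω).
Odd cycle [21, 16, 13, 3, 1, 9, 14] needs 3 colors (χ ≥ 3).
The coloring below uses 3 colors, so χ(G) = 3.
A valid 3-coloring: color 1: [0, 3, 7, 14, 16]; color 2: [9, 10, 13, 21, 23]; color 3: [1, 4].

χ(G) = 3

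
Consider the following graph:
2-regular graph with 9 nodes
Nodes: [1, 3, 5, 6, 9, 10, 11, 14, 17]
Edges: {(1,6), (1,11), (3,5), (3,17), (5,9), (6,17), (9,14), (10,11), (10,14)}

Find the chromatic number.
Clique number ω(G) = 2 (lower bound: χ ≥ ω).
Odd cycle [1, 11, 10, 14, 9, 5, 3, 17, 6] needs 3 colors (χ ≥ 3).
The coloring below uses 3 colors, so χ(G) = 3.
A valid 3-coloring: color 1: [5, 11, 14, 17]; color 2: [3, 6, 9, 10]; color 3: [1].

χ(G) = 3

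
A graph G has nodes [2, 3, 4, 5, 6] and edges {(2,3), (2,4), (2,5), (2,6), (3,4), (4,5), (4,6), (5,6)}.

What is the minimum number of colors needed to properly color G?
χ(G) = 4

Clique number ω(G) = 4 (lower bound: χ ≥ ω).
The clique on [2, 4, 5, 6] has size 4, forcing χ ≥ 4, and the coloring below uses 4 colors, so χ(G) = 4.
A valid 4-coloring: color 1: [4]; color 2: [2]; color 3: [3, 6]; color 4: [5].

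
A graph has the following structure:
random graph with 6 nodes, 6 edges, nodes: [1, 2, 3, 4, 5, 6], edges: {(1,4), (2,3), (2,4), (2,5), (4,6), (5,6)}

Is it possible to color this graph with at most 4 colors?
A valid 4-coloring: color 1: [3, 4, 5]; color 2: [1, 2, 6].
(χ(G) = 2 ≤ 4.)

Yes, G is 4-colorable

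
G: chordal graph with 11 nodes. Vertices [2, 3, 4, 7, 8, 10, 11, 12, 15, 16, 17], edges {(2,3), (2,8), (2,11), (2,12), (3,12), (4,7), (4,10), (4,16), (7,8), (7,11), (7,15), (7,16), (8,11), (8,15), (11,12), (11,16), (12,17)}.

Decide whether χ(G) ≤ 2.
The clique on vertices [2, 3, 12] has size 3 > 2, so it alone needs 3 colors.

No, G is not 2-colorable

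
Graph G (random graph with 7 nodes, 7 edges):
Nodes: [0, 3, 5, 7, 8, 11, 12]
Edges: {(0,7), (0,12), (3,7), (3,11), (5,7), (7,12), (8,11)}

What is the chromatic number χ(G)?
χ(G) = 3

Clique number ω(G) = 3 (lower bound: χ ≥ ω).
The clique on [0, 7, 12] has size 3, forcing χ ≥ 3, and the coloring below uses 3 colors, so χ(G) = 3.
A valid 3-coloring: color 1: [7, 11]; color 2: [0, 3, 5, 8]; color 3: [12].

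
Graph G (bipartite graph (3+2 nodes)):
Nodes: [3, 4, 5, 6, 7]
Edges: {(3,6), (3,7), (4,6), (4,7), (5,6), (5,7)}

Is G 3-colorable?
Yes, G is 3-colorable

A valid 3-coloring: color 1: [6, 7]; color 2: [3, 4, 5].
(χ(G) = 2 ≤ 3.)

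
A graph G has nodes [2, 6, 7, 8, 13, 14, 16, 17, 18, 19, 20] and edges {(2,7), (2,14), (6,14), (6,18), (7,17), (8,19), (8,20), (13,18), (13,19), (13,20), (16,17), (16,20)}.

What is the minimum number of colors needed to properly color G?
χ(G) = 3

Clique number ω(G) = 2 (lower bound: χ ≥ ω).
Odd cycle [16, 17, 7, 2, 14, 6, 18, 13, 19, 8, 20] needs 3 colors (χ ≥ 3).
The coloring below uses 3 colors, so χ(G) = 3.
A valid 3-coloring: color 1: [2, 6, 17, 19, 20]; color 2: [7, 8, 13, 14, 16]; color 3: [18].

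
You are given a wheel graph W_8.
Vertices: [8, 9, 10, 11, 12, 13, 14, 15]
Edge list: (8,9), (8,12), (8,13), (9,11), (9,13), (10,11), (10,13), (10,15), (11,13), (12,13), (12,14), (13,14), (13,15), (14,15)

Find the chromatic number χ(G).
Clique number ω(G) = 3 (lower bound: χ ≥ ω).
Odd cycle [9, 11, 10, 15, 14, 12, 8] needs 3 colors (χ ≥ 3).
Vertex 13 is adjacent to every vertex of [8, 9, 10, 11, 12, 14, 15], which already need 3 colors among themselves, so 13 needs a new color (χ ≥ 4).
The coloring below uses 4 colors, so χ(G) = 4.
A valid 4-coloring: color 1: [13]; color 2: [9, 10, 12]; color 3: [8, 11, 15]; color 4: [14].

χ(G) = 4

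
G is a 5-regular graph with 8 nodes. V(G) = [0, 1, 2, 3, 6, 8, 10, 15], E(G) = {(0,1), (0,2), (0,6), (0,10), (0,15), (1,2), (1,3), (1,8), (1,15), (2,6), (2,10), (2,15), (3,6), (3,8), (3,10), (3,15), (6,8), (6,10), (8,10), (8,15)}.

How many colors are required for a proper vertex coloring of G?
χ(G) = 4

Clique number ω(G) = 4 (lower bound: χ ≥ ω).
The clique on [0, 1, 2, 15] has size 4, forcing χ ≥ 4, and the coloring below uses 4 colors, so χ(G) = 4.
A valid 4-coloring: color 1: [0, 3]; color 2: [6, 15]; color 3: [2, 8]; color 4: [1, 10].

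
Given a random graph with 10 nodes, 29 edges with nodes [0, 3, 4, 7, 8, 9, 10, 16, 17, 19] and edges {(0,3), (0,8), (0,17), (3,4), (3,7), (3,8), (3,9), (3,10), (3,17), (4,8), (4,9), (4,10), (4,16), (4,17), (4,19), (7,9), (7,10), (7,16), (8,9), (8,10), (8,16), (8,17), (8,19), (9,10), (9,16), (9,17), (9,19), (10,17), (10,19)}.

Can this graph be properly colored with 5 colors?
No, G is not 5-colorable

The clique on vertices [3, 4, 8, 9, 10, 17] has size 6 > 5, so it alone needs 6 colors.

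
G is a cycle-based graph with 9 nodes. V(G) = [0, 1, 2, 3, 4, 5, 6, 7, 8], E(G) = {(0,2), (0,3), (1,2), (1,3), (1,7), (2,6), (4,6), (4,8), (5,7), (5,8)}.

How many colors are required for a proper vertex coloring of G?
χ(G) = 3

Clique number ω(G) = 2 (lower bound: χ ≥ ω).
Odd cycle [1, 2, 6, 4, 8, 5, 7] needs 3 colors (χ ≥ 3).
The coloring below uses 3 colors, so χ(G) = 3.
A valid 3-coloring: color 1: [0, 1, 5, 6]; color 2: [2, 3, 4, 7]; color 3: [8].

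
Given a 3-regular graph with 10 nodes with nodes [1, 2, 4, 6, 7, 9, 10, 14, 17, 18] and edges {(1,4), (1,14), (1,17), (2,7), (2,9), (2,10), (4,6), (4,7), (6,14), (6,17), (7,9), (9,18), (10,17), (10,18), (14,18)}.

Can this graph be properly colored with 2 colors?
The clique on vertices [2, 7, 9] has size 3 > 2, so it alone needs 3 colors.

No, G is not 2-colorable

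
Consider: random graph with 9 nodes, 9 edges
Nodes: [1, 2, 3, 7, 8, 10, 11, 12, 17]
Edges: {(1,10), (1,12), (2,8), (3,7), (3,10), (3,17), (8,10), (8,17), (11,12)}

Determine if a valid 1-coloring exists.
No, G is not 1-colorable

Edge (1,10) forces its endpoints to differ, so 1 color is not enough.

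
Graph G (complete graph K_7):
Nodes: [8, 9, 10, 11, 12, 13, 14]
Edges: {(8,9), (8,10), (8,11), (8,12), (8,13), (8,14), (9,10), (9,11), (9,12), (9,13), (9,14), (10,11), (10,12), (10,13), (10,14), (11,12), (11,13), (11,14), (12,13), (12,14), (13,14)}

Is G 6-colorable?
The clique on vertices [8, 9, 10, 11, 12, 13, 14] has size 7 > 6, so it alone needs 7 colors.

No, G is not 6-colorable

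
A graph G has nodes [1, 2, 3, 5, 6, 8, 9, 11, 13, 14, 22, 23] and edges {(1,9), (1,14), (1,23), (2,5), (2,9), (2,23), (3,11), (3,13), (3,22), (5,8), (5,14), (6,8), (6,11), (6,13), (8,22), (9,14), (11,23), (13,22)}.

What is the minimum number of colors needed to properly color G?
Clique number ω(G) = 3 (lower bound: χ ≥ ω).
The clique on [1, 9, 14] has size 3, forcing χ ≥ 3, and the coloring below uses 3 colors, so χ(G) = 3.
A valid 3-coloring: color 1: [1, 2, 8, 11, 13]; color 2: [3, 5, 6, 9, 23]; color 3: [14, 22].

χ(G) = 3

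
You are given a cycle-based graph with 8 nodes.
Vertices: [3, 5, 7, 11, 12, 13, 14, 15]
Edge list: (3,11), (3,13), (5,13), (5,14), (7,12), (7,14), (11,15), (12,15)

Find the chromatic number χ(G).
Clique number ω(G) = 2 (lower bound: χ ≥ ω).
The graph is bipartite (no odd cycle), so 2 colors suffice: χ(G) = 2.
A valid 2-coloring: color 1: [11, 12, 13, 14]; color 2: [3, 5, 7, 15].

χ(G) = 2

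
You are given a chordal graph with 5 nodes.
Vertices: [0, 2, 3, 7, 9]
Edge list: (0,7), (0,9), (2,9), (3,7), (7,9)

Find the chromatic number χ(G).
Clique number ω(G) = 3 (lower bound: χ ≥ ω).
The clique on [0, 7, 9] has size 3, forcing χ ≥ 3, and the coloring below uses 3 colors, so χ(G) = 3.
A valid 3-coloring: color 1: [2, 7]; color 2: [3, 9]; color 3: [0].

χ(G) = 3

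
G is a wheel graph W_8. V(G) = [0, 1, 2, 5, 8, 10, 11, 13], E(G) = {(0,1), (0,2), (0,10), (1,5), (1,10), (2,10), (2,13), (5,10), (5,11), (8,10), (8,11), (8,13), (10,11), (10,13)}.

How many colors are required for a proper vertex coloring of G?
Clique number ω(G) = 3 (lower bound: χ ≥ ω).
Odd cycle [0, 1, 5, 11, 8, 13, 2] needs 3 colors (χ ≥ 3).
Vertex 10 is adjacent to every vertex of [0, 1, 2, 5, 8, 11, 13], which already need 3 colors among themselves, so 10 needs a new color (χ ≥ 4).
The coloring below uses 4 colors, so χ(G) = 4.
A valid 4-coloring: color 1: [10]; color 2: [0, 5, 13]; color 3: [1, 2, 11]; color 4: [8].

χ(G) = 4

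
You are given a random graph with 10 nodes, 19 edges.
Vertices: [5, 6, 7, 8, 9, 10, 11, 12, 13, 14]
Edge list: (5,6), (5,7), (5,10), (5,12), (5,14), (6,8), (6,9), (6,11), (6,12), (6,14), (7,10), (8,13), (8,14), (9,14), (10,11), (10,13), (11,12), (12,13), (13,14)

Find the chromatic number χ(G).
Clique number ω(G) = 3 (lower bound: χ ≥ ω).
The clique on [5, 7, 10] has size 3, forcing χ ≥ 3, and the coloring below uses 3 colors, so χ(G) = 3.
A valid 3-coloring: color 1: [6, 7, 13]; color 2: [10, 12, 14]; color 3: [5, 8, 9, 11].

χ(G) = 3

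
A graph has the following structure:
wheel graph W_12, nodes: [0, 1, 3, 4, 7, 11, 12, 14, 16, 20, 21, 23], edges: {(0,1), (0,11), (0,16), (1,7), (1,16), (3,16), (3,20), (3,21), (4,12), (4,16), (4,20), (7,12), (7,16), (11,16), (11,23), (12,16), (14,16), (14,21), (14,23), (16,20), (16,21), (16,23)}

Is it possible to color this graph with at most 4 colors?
Yes, G is 4-colorable

A valid 4-coloring: color 1: [16]; color 2: [1, 12, 20, 21, 23]; color 3: [3, 4, 7, 11, 14]; color 4: [0].
(χ(G) = 4 ≤ 4.)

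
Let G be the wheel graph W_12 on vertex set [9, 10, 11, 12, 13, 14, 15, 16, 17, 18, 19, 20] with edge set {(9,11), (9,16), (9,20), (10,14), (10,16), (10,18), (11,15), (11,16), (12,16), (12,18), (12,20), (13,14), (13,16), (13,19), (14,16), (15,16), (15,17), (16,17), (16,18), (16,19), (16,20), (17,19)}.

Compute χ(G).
Clique number ω(G) = 3 (lower bound: χ ≥ ω).
Odd cycle [19, 17, 15, 11, 9, 20, 12, 18, 10, 14, 13] needs 3 colors (χ ≥ 3).
Vertex 16 is adjacent to every vertex of [9, 10, 11, 12, 13, 14, 15, 17, 18, 19, 20], which already need 3 colors among themselves, so 16 needs a new color (χ ≥ 4).
The coloring below uses 4 colors, so χ(G) = 4.
A valid 4-coloring: color 1: [16]; color 2: [9, 12, 14, 15, 19]; color 3: [11, 13, 17, 18, 20]; color 4: [10].

χ(G) = 4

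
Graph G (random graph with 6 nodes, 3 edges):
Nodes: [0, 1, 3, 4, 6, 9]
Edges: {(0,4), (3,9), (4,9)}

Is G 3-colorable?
Yes, G is 3-colorable

A valid 3-coloring: color 1: [0, 1, 6, 9]; color 2: [3, 4].
(χ(G) = 2 ≤ 3.)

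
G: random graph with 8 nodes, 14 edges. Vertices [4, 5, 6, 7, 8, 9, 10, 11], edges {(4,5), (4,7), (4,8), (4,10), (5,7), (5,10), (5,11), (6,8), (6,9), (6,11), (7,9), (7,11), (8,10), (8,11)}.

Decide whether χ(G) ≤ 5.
Yes, G is 5-colorable

A valid 5-coloring: color 1: [4, 9, 11]; color 2: [6, 7, 10]; color 3: [5, 8].
(χ(G) = 3 ≤ 5.)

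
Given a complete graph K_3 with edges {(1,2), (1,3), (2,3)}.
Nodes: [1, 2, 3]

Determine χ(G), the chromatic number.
Clique number ω(G) = 3 (lower bound: χ ≥ ω).
The clique on [1, 2, 3] has size 3, forcing χ ≥ 3, and the coloring below uses 3 colors, so χ(G) = 3.
A valid 3-coloring: color 1: [2]; color 2: [1]; color 3: [3].

χ(G) = 3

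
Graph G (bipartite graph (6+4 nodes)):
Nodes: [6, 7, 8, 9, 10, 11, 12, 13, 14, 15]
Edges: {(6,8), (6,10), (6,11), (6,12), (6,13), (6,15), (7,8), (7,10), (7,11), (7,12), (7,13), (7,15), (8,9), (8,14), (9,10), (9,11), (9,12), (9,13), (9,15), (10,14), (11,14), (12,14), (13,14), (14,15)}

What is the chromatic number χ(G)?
χ(G) = 2

Clique number ω(G) = 2 (lower bound: χ ≥ ω).
The graph is bipartite (no odd cycle), so 2 colors suffice: χ(G) = 2.
A valid 2-coloring: color 1: [6, 7, 9, 14]; color 2: [8, 10, 11, 12, 13, 15].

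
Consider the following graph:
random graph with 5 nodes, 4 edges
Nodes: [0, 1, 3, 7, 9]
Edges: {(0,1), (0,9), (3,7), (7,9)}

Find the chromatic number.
χ(G) = 2

Clique number ω(G) = 2 (lower bound: χ ≥ ω).
The graph is bipartite (no odd cycle), so 2 colors suffice: χ(G) = 2.
A valid 2-coloring: color 1: [0, 7]; color 2: [1, 3, 9].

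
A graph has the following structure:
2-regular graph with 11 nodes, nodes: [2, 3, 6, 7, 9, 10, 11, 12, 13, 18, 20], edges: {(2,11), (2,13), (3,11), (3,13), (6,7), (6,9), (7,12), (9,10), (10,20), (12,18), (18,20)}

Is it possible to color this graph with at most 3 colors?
Yes, G is 3-colorable

A valid 3-coloring: color 1: [2, 3, 6, 10, 18]; color 2: [9, 11, 12, 13, 20]; color 3: [7].
(χ(G) = 3 ≤ 3.)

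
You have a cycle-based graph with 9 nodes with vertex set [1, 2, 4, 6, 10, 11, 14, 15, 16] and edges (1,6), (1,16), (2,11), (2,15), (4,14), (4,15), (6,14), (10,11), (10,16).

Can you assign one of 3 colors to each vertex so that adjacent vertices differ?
Yes, G is 3-colorable

A valid 3-coloring: color 1: [2, 4, 6, 10]; color 2: [11, 14, 15, 16]; color 3: [1].
(χ(G) = 3 ≤ 3.)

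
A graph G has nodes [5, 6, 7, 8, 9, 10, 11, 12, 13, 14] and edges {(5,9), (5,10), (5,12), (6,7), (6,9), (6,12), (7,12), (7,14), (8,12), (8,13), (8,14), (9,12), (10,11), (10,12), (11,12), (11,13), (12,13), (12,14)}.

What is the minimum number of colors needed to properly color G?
χ(G) = 4

Clique number ω(G) = 3 (lower bound: χ ≥ ω).
Odd cycle [8, 13, 11, 10, 5, 9, 6, 7, 14] needs 3 colors (χ ≥ 3).
Vertex 12 is adjacent to every vertex of [5, 6, 7, 8, 9, 10, 11, 13, 14], which already need 3 colors among themselves, so 12 needs a new color (χ ≥ 4).
The coloring below uses 4 colors, so χ(G) = 4.
A valid 4-coloring: color 1: [12]; color 2: [5, 7, 8, 11]; color 3: [9, 10, 13, 14]; color 4: [6].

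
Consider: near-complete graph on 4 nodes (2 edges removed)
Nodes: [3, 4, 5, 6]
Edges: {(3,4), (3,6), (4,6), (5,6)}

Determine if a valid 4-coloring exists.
Yes, G is 4-colorable

A valid 4-coloring: color 1: [6]; color 2: [3, 5]; color 3: [4].
(χ(G) = 3 ≤ 4.)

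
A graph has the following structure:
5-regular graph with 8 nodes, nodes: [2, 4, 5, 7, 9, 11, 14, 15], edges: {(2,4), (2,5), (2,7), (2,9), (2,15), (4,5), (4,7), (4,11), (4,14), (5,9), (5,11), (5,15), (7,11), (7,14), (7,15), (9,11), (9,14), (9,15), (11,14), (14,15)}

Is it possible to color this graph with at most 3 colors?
The clique on vertices [2, 5, 9, 15] has size 4 > 3, so it alone needs 4 colors.

No, G is not 3-colorable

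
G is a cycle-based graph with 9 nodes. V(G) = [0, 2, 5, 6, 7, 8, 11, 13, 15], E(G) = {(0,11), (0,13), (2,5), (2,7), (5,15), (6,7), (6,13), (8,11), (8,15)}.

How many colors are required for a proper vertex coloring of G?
Clique number ω(G) = 2 (lower bound: χ ≥ ω).
Odd cycle [15, 5, 2, 7, 6, 13, 0, 11, 8] needs 3 colors (χ ≥ 3).
The coloring below uses 3 colors, so χ(G) = 3.
A valid 3-coloring: color 1: [2, 6, 11, 15]; color 2: [5, 7, 8, 13]; color 3: [0].

χ(G) = 3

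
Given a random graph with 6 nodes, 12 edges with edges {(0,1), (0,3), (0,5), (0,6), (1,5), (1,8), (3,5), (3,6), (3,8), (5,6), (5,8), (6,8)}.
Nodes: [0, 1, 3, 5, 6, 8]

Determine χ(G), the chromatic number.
χ(G) = 4

Clique number ω(G) = 4 (lower bound: χ ≥ ω).
The clique on [0, 3, 5, 6] has size 4, forcing χ ≥ 4, and the coloring below uses 4 colors, so χ(G) = 4.
A valid 4-coloring: color 1: [5]; color 2: [1, 6]; color 3: [0, 8]; color 4: [3].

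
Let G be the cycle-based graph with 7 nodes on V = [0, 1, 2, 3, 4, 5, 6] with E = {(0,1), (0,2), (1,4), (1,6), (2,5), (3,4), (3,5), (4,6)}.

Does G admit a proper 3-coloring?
Yes, G is 3-colorable

A valid 3-coloring: color 1: [1, 2, 3]; color 2: [0, 4, 5]; color 3: [6].
(χ(G) = 3 ≤ 3.)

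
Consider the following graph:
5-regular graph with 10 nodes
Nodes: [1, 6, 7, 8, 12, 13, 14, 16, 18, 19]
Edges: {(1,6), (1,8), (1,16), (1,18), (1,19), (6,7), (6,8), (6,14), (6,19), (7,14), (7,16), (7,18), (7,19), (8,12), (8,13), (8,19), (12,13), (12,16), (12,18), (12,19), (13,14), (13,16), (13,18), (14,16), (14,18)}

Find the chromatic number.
Clique number ω(G) = 4 (lower bound: χ ≥ ω).
The clique on [1, 6, 8, 19] has size 4, forcing χ ≥ 4, and the coloring below uses 4 colors, so χ(G) = 4.
A valid 4-coloring: color 1: [14, 19]; color 2: [6, 13]; color 3: [1, 7, 12]; color 4: [8, 16, 18].

χ(G) = 4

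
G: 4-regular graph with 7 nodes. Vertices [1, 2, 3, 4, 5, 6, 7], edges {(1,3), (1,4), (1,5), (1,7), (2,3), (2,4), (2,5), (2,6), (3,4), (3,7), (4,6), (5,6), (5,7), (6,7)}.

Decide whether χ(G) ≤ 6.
Yes, G is 6-colorable

A valid 6-coloring: color 1: [4, 7]; color 2: [3, 5]; color 3: [1, 2]; color 4: [6].
(χ(G) = 4 ≤ 6.)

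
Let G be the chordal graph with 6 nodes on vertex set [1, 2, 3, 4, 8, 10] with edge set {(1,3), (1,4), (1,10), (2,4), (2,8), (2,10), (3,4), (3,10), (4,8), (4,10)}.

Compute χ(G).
Clique number ω(G) = 4 (lower bound: χ ≥ ω).
The clique on [1, 3, 4, 10] has size 4, forcing χ ≥ 4, and the coloring below uses 4 colors, so χ(G) = 4.
A valid 4-coloring: color 1: [4]; color 2: [8, 10]; color 3: [1, 2]; color 4: [3].

χ(G) = 4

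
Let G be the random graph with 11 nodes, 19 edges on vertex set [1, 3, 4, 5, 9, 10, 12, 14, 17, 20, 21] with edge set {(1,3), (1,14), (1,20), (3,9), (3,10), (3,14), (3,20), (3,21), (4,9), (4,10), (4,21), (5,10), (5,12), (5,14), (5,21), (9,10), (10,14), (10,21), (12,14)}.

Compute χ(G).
Clique number ω(G) = 3 (lower bound: χ ≥ ω).
The clique on [1, 3, 20] has size 3, forcing χ ≥ 3, and the coloring below uses 3 colors, so χ(G) = 3.
A valid 3-coloring: color 1: [1, 10, 12, 17]; color 2: [3, 4, 5]; color 3: [9, 14, 20, 21].

χ(G) = 3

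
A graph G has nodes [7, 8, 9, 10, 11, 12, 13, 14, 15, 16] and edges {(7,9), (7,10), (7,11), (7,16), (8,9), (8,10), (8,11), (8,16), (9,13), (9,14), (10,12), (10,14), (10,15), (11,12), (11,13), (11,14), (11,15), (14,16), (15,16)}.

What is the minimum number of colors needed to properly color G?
Clique number ω(G) = 2 (lower bound: χ ≥ ω).
The graph is bipartite (no odd cycle), so 2 colors suffice: χ(G) = 2.
A valid 2-coloring: color 1: [9, 10, 11, 16]; color 2: [7, 8, 12, 13, 14, 15].

χ(G) = 2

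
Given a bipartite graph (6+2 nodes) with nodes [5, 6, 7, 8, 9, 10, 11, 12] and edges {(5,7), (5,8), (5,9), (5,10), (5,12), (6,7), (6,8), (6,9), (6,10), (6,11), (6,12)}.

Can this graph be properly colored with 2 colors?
Yes, G is 2-colorable

A valid 2-coloring: color 1: [5, 6]; color 2: [7, 8, 9, 10, 11, 12].
(χ(G) = 2 ≤ 2.)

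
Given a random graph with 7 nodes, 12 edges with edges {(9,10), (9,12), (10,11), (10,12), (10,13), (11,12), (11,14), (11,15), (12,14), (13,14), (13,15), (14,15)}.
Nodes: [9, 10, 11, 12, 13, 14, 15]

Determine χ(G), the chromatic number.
χ(G) = 3

Clique number ω(G) = 3 (lower bound: χ ≥ ω).
The clique on [9, 10, 12] has size 3, forcing χ ≥ 3, and the coloring below uses 3 colors, so χ(G) = 3.
A valid 3-coloring: color 1: [10, 14]; color 2: [12, 15]; color 3: [9, 11, 13].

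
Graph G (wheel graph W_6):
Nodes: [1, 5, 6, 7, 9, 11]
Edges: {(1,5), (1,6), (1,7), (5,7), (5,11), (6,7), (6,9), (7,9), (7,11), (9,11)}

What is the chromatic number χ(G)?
χ(G) = 4

Clique number ω(G) = 3 (lower bound: χ ≥ ω).
Odd cycle [9, 11, 5, 1, 6] needs 3 colors (χ ≥ 3).
Vertex 7 is adjacent to every vertex of [1, 5, 6, 9, 11], which already need 3 colors among themselves, so 7 needs a new color (χ ≥ 4).
The coloring below uses 4 colors, so χ(G) = 4.
A valid 4-coloring: color 1: [7]; color 2: [1, 9]; color 3: [6, 11]; color 4: [5].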